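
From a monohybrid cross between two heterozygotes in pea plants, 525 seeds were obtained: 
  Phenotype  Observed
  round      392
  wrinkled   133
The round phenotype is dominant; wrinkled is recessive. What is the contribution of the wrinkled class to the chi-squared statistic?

For a monohybrid cross between heterozygotes with complete dominance, the expected phenotypic ratio is 3:1.
Total ratio parts = 4. Expected numbers out of 525:
  round: 525 × 3/4 = 393.75
  wrinkled: 525 × 1/4 = 131.25
Contribution of wrinkled: (133 − 131.25)² / 131.25 = 0.0233

0.023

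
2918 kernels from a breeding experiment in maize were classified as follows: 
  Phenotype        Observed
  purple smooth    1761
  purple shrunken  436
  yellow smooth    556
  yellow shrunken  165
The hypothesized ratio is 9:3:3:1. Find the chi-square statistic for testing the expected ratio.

33.088

Total ratio parts = 16. Expected numbers out of 2918:
  purple smooth: 2918 × 9/16 = 1641.375
  purple shrunken: 2918 × 3/16 = 547.125
  yellow smooth: 2918 × 3/16 = 547.125
  yellow shrunken: 2918 × 1/16 = 182.375
χ² = Σ (O − E)² / E
  purple smooth: (1761 − 1641.375)² / 1641.375 = 8.7184
  purple shrunken: (436 − 547.125)² / 547.125 = 22.5703
  yellow smooth: (556 − 547.125)² / 547.125 = 0.1440
  yellow shrunken: (165 − 182.375)² / 182.375 = 1.6553
χ² = 8.7184 + 22.5703 + 0.1440 + 1.6553 = 33.088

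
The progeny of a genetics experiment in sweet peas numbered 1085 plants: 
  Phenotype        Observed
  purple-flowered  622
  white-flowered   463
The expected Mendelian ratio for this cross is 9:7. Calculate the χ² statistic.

Under the 9:7 hypothesis (Σ ratio = 16, N = 1085):
  purple-flowered: 1085 × 9/16 = 610.3125
  white-flowered: 1085 × 7/16 = 474.6875
χ² = Σ (O − E)² / E
  purple-flowered: (622 − 610.3125)² / 610.3125 = 0.2238
  white-flowered: (463 − 474.6875)² / 474.6875 = 0.2878
χ² = 0.2238 + 0.2878 = 0.5116 ≈ 0.512

0.512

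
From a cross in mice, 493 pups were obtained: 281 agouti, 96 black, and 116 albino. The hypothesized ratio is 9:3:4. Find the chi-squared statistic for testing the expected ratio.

Expected counts for N = 493 under a 9:3:4 ratio (total parts = 16):
  agouti: 493 × 9/16 = 277.3125
  black: 493 × 3/16 = 92.4375
  albino: 493 × 4/16 = 123.25
χ² = Σ (O − E)² / E
  agouti: (281 − 277.3125)² / 277.3125 = 0.0490
  black: (96 − 92.4375)² / 92.4375 = 0.1373
  albino: (116 − 123.25)² / 123.25 = 0.4265
χ² = 0.0490 + 0.1373 + 0.4265 = 0.6128 ≈ 0.613

0.613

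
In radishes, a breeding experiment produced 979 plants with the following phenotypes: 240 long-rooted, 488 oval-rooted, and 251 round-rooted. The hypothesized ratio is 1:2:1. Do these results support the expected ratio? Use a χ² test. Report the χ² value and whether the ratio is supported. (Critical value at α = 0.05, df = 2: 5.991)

Under the 1:2:1 hypothesis (Σ ratio = 4, N = 979):
  long-rooted: 979 × 1/4 = 244.75
  oval-rooted: 979 × 2/4 = 489.5
  round-rooted: 979 × 1/4 = 244.75
χ² = Σ (O − E)² / E
  long-rooted: (240 − 244.75)² / 244.75 = 0.0922
  oval-rooted: (488 − 489.5)² / 489.5 = 0.0046
  round-rooted: (251 − 244.75)² / 244.75 = 0.1596
χ² = 0.0922 + 0.0046 + 0.1596 = 0.2564 ≈ 0.256
Degrees of freedom = 3 − 1 = 2; critical value at α = 0.05 is 5.991.
Since 0.256 < 5.991, we fail to reject the null hypothesis — the data are consistent with the 1:2:1 ratio.

0.256; consistent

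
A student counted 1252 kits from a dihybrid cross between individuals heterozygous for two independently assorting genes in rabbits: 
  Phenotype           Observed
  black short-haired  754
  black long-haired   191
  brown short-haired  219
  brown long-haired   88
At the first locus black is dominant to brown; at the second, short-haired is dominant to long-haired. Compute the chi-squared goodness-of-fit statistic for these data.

13.940

A dihybrid F₂ with independent assortment and complete dominance at both loci gives a 9:3:3:1 phenotypic ratio.
Total ratio parts = 16. Expected numbers out of 1252:
  black short-haired: 1252 × 9/16 = 704.25
  black long-haired: 1252 × 3/16 = 234.75
  brown short-haired: 1252 × 3/16 = 234.75
  brown long-haired: 1252 × 1/16 = 78.25
χ² = Σ (O − E)² / E
  black short-haired: (754 − 704.25)² / 704.25 = 3.5145
  black long-haired: (191 − 234.75)² / 234.75 = 8.1536
  brown short-haired: (219 − 234.75)² / 234.75 = 1.0567
  brown long-haired: (88 − 78.25)² / 78.25 = 1.2149
χ² = 3.5145 + 8.1536 + 1.0567 + 1.2149 = 13.9397 ≈ 13.940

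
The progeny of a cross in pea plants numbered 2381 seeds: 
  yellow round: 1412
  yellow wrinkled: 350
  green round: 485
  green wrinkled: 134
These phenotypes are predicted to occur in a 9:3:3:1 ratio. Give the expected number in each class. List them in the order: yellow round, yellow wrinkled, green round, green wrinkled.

1339.3125, 446.4375, 446.4375, 148.8125

Total ratio parts = 16. Expected numbers out of 2381:
  yellow round: 2381 × 9/16 = 1339.3125
  yellow wrinkled: 2381 × 3/16 = 446.4375
  green round: 2381 × 3/16 = 446.4375
  green wrinkled: 2381 × 1/16 = 148.8125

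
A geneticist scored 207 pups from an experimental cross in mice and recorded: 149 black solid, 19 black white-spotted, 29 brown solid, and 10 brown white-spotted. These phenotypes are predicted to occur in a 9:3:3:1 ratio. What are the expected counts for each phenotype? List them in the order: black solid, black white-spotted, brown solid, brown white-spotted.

116.4375, 38.8125, 38.8125, 12.9375

Under the 9:3:3:1 hypothesis (Σ ratio = 16, N = 207):
  black solid: 207 × 9/16 = 116.4375
  black white-spotted: 207 × 3/16 = 38.8125
  brown solid: 207 × 3/16 = 38.8125
  brown white-spotted: 207 × 1/16 = 12.9375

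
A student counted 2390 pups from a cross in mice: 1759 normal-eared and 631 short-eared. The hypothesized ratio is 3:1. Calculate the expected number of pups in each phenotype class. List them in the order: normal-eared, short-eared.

The 3:1 ratio has 4 parts, so with N = 2390 the expected counts are:
  normal-eared: 2390 × 3/4 = 1792.5
  short-eared: 2390 × 1/4 = 597.5

1792.5, 597.5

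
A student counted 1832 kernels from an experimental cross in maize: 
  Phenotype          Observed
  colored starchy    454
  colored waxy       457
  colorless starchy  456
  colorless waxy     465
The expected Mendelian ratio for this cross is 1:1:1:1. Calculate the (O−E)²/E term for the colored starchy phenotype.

The 1:1:1:1 ratio has 4 parts, so with N = 1832 the expected counts are:
  colored starchy: 1832 × 1/4 = 458
  colored waxy: 1832 × 1/4 = 458
  colorless starchy: 1832 × 1/4 = 458
  colorless waxy: 1832 × 1/4 = 458
Contribution of colored starchy: (454 − 458)² / 458 = 0.0349

0.035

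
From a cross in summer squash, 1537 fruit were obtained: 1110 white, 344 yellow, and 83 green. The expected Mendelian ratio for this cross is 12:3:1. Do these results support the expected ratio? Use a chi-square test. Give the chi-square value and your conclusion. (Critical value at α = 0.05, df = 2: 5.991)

14.171; not consistent

Total ratio parts = 16. Expected numbers out of 1537:
  white: 1537 × 12/16 = 1152.75
  yellow: 1537 × 3/16 = 288.1875
  green: 1537 × 1/16 = 96.0625
χ² = Σ (O − E)² / E
  white: (1110 − 1152.75)² / 1152.75 = 1.5854
  yellow: (344 − 288.1875)² / 288.1875 = 10.8091
  green: (83 − 96.0625)² / 96.0625 = 1.7762
χ² = 1.5854 + 10.8091 + 1.7762 = 14.1707 ≈ 14.171
Degrees of freedom = 3 − 1 = 2; critical value at α = 0.05 is 5.991.
Since 14.171 > 5.991, we reject the null hypothesis — the data do not fit the 12:3:1 ratio.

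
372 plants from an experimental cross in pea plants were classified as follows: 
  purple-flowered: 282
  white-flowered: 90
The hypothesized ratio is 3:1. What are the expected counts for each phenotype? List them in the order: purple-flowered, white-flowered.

279, 93

Total ratio parts = 4. Expected numbers out of 372:
  purple-flowered: 372 × 3/4 = 279
  white-flowered: 372 × 1/4 = 93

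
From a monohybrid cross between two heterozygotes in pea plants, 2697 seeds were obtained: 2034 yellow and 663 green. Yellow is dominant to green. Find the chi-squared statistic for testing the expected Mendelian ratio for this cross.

0.250

For a monohybrid cross between heterozygotes with complete dominance, the expected phenotypic ratio is 3:1.
Total ratio parts = 4. Expected numbers out of 2697:
  yellow: 2697 × 3/4 = 2022.75
  green: 2697 × 1/4 = 674.25
χ² = Σ (O − E)² / E
  yellow: (2034 − 2022.75)² / 2022.75 = 0.0626
  green: (663 − 674.25)² / 674.25 = 0.1877
χ² = 0.0626 + 0.1877 = 0.2503 ≈ 0.250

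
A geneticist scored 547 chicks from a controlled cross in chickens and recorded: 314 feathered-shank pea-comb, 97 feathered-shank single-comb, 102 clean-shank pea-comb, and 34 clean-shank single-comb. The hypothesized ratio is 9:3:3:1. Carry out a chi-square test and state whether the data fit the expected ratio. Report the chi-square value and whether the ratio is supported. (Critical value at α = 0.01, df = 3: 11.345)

0.435; consistent

Total ratio parts = 16. Expected numbers out of 547:
  feathered-shank pea-comb: 547 × 9/16 = 307.6875
  feathered-shank single-comb: 547 × 3/16 = 102.5625
  clean-shank pea-comb: 547 × 3/16 = 102.5625
  clean-shank single-comb: 547 × 1/16 = 34.1875
χ² = Σ (O − E)² / E
  feathered-shank pea-comb: (314 − 307.6875)² / 307.6875 = 0.1295
  feathered-shank single-comb: (97 − 102.5625)² / 102.5625 = 0.3017
  clean-shank pea-comb: (102 − 102.5625)² / 102.5625 = 0.0031
  clean-shank single-comb: (34 − 34.1875)² / 34.1875 = 0.0010
χ² = 0.1295 + 0.3017 + 0.0031 + 0.0010 = 0.4353 ≈ 0.435
Degrees of freedom = 4 − 1 = 3; critical value at α = 0.01 is 11.345.
Since 0.435 < 11.345, we fail to reject the null hypothesis — the data are consistent with the 9:3:3:1 ratio.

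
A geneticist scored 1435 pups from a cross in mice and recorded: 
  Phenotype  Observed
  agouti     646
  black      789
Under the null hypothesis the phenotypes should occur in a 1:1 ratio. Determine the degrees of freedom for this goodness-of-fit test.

1

A goodness-of-fit test with 2 phenotype classes has df = 2 − 1 = 1.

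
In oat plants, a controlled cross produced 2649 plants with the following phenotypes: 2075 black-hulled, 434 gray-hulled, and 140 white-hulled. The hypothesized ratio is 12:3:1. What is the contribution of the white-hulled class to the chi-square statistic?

3.947

Expected counts for N = 2649 under a 12:3:1 ratio (total parts = 16):
  black-hulled: 2649 × 12/16 = 1986.75
  gray-hulled: 2649 × 3/16 = 496.6875
  white-hulled: 2649 × 1/16 = 165.5625
Contribution of white-hulled: (140 − 165.5625)² / 165.5625 = 3.9468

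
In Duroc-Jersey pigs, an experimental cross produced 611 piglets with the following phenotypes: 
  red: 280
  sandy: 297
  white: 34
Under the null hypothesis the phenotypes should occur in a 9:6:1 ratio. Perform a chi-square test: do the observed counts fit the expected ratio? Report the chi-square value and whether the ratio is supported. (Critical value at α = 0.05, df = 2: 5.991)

The 9:6:1 ratio has 16 parts, so with N = 611 the expected counts are:
  red: 611 × 9/16 = 343.6875
  sandy: 611 × 6/16 = 229.125
  white: 611 × 1/16 = 38.1875
χ² = Σ (O − E)² / E
  red: (280 − 343.6875)² / 343.6875 = 11.8017
  sandy: (297 − 229.125)² / 229.125 = 20.1070
  white: (34 − 38.1875)² / 38.1875 = 0.4592
χ² = 11.8017 + 20.1070 + 0.4592 = 32.3679 ≈ 32.368
Degrees of freedom = 3 − 1 = 2; critical value at α = 0.05 is 5.991.
Since 32.368 > 5.991, we reject the null hypothesis — the data do not fit the 9:6:1 ratio.

32.368; not consistent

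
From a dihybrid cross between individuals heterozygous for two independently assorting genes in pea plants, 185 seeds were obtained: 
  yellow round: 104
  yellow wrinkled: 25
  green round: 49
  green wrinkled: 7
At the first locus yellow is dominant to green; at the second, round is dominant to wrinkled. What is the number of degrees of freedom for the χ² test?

A dihybrid F₂ with independent assortment and complete dominance at both loci gives a 9:3:3:1 phenotypic ratio.
A goodness-of-fit test with 4 phenotype classes has df = 4 − 1 = 3.

3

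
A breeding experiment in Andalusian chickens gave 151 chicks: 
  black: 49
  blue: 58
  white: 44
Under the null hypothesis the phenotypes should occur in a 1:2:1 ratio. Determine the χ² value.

Under the 1:2:1 hypothesis (Σ ratio = 4, N = 151):
  black: 151 × 1/4 = 37.75
  blue: 151 × 2/4 = 75.5
  white: 151 × 1/4 = 37.75
χ² = Σ (O − E)² / E
  black: (49 − 37.75)² / 37.75 = 3.3526
  blue: (58 − 75.5)² / 75.5 = 4.0563
  white: (44 − 37.75)² / 37.75 = 1.0348
χ² = 3.3526 + 4.0563 + 1.0348 = 8.4437 ≈ 8.444

8.444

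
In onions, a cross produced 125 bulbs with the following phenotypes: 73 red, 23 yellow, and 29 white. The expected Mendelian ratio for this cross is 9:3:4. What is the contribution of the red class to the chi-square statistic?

Under the 9:3:4 hypothesis (Σ ratio = 16, N = 125):
  red: 125 × 9/16 = 70.3125
  yellow: 125 × 3/16 = 23.4375
  white: 125 × 4/16 = 31.25
Contribution of red: (73 − 70.3125)² / 70.3125 = 0.1027

0.103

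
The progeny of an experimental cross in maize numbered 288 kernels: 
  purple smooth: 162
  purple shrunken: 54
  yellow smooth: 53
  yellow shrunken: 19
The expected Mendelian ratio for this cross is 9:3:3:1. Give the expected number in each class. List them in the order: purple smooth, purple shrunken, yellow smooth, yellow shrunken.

Under the 9:3:3:1 hypothesis (Σ ratio = 16, N = 288):
  purple smooth: 288 × 9/16 = 162
  purple shrunken: 288 × 3/16 = 54
  yellow smooth: 288 × 3/16 = 54
  yellow shrunken: 288 × 1/16 = 18

162, 54, 54, 18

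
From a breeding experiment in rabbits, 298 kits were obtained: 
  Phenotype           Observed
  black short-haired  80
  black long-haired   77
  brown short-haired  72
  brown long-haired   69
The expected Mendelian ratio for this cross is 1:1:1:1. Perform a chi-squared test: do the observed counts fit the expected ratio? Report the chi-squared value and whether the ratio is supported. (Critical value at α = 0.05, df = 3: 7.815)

0.980; consistent

The 1:1:1:1 ratio has 4 parts, so with N = 298 the expected counts are:
  black short-haired: 298 × 1/4 = 74.5
  black long-haired: 298 × 1/4 = 74.5
  brown short-haired: 298 × 1/4 = 74.5
  brown long-haired: 298 × 1/4 = 74.5
χ² = Σ (O − E)² / E
  black short-haired: (80 − 74.5)² / 74.5 = 0.4060
  black long-haired: (77 − 74.5)² / 74.5 = 0.0839
  brown short-haired: (72 − 74.5)² / 74.5 = 0.0839
  brown long-haired: (69 − 74.5)² / 74.5 = 0.4060
χ² = 0.4060 + 0.0839 + 0.0839 + 0.4060 = 0.9798 ≈ 0.980
Degrees of freedom = 4 − 1 = 3; critical value at α = 0.05 is 7.815.
Since 0.980 < 7.815, we fail to reject the null hypothesis — the data are consistent with the 1:1:1:1 ratio.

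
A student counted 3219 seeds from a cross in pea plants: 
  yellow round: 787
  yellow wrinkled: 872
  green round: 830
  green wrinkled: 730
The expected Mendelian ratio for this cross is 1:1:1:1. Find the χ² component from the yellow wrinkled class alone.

Total ratio parts = 4. Expected numbers out of 3219:
  yellow round: 3219 × 1/4 = 804.75
  yellow wrinkled: 3219 × 1/4 = 804.75
  green round: 3219 × 1/4 = 804.75
  green wrinkled: 3219 × 1/4 = 804.75
Contribution of yellow wrinkled: (872 − 804.75)² / 804.75 = 5.6198

5.620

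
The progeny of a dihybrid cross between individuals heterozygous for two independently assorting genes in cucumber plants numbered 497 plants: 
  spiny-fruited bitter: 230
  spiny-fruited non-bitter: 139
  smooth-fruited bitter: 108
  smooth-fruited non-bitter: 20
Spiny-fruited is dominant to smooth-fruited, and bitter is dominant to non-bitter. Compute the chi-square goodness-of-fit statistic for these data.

37.603

A dihybrid F₂ with independent assortment and complete dominance at both loci gives a 9:3:3:1 phenotypic ratio.
The 9:3:3:1 ratio has 16 parts, so with N = 497 the expected counts are:
  spiny-fruited bitter: 497 × 9/16 = 279.5625
  spiny-fruited non-bitter: 497 × 3/16 = 93.1875
  smooth-fruited bitter: 497 × 3/16 = 93.1875
  smooth-fruited non-bitter: 497 × 1/16 = 31.0625
χ² = Σ (O − E)² / E
  spiny-fruited bitter: (230 − 279.5625)² / 279.5625 = 8.7867
  spiny-fruited non-bitter: (139 − 93.1875)² / 93.1875 = 22.5222
  smooth-fruited bitter: (108 − 93.1875)² / 93.1875 = 2.3545
  smooth-fruited non-bitter: (20 − 31.0625)² / 31.0625 = 3.9398
χ² = 8.7867 + 22.5222 + 2.3545 + 3.9398 = 37.6032 ≈ 37.603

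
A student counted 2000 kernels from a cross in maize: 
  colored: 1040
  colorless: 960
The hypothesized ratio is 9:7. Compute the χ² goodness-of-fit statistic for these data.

14.679

Expected counts for N = 2000 under a 9:7 ratio (total parts = 16):
  colored: 2000 × 9/16 = 1125
  colorless: 2000 × 7/16 = 875
χ² = Σ (O − E)² / E
  colored: (1040 − 1125)² / 1125 = 6.4222
  colorless: (960 − 875)² / 875 = 8.2571
χ² = 6.4222 + 8.2571 = 14.6793 ≈ 14.679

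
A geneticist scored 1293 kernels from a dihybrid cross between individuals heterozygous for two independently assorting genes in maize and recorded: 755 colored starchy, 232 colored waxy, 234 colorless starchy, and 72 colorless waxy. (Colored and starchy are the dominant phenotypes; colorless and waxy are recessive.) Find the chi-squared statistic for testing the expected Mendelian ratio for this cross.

2.758

A dihybrid F₂ with independent assortment and complete dominance at both loci gives a 9:3:3:1 phenotypic ratio.
Total ratio parts = 16. Expected numbers out of 1293:
  colored starchy: 1293 × 9/16 = 727.3125
  colored waxy: 1293 × 3/16 = 242.4375
  colorless starchy: 1293 × 3/16 = 242.4375
  colorless waxy: 1293 × 1/16 = 80.8125
χ² = Σ (O − E)² / E
  colored starchy: (755 − 727.3125)² / 727.3125 = 1.0540
  colored waxy: (232 − 242.4375)² / 242.4375 = 0.4494
  colorless starchy: (234 − 242.4375)² / 242.4375 = 0.2936
  colorless waxy: (72 − 80.8125)² / 80.8125 = 0.9610
χ² = 1.0540 + 0.4494 + 0.2936 + 0.9610 = 2.758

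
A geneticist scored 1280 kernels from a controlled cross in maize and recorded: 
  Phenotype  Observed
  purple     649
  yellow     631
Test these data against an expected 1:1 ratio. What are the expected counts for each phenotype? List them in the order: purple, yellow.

640, 640

Under the 1:1 hypothesis (Σ ratio = 2, N = 1280):
  purple: 1280 × 1/2 = 640
  yellow: 1280 × 1/2 = 640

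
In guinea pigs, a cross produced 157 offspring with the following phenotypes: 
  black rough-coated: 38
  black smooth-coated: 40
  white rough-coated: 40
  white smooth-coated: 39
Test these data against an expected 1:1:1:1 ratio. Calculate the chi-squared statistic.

0.070

Total ratio parts = 4. Expected numbers out of 157:
  black rough-coated: 157 × 1/4 = 39.25
  black smooth-coated: 157 × 1/4 = 39.25
  white rough-coated: 157 × 1/4 = 39.25
  white smooth-coated: 157 × 1/4 = 39.25
χ² = Σ (O − E)² / E
  black rough-coated: (38 − 39.25)² / 39.25 = 0.0398
  black smooth-coated: (40 − 39.25)² / 39.25 = 0.0143
  white rough-coated: (40 − 39.25)² / 39.25 = 0.0143
  white smooth-coated: (39 − 39.25)² / 39.25 = 0.0016
χ² = 0.0398 + 0.0143 + 0.0143 + 0.0016 = 0.070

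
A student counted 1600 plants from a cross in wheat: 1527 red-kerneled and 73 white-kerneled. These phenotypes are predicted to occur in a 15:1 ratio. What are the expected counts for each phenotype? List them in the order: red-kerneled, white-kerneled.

Under the 15:1 hypothesis (Σ ratio = 16, N = 1600):
  red-kerneled: 1600 × 15/16 = 1500
  white-kerneled: 1600 × 1/16 = 100

1500, 100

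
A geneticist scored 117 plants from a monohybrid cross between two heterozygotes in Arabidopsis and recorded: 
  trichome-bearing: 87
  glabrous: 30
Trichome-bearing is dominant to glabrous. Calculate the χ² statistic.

For a monohybrid cross between heterozygotes with complete dominance, the expected phenotypic ratio is 3:1.
Expected counts for N = 117 under a 3:1 ratio (total parts = 4):
  trichome-bearing: 117 × 3/4 = 87.75
  glabrous: 117 × 1/4 = 29.25
χ² = Σ (O − E)² / E
  trichome-bearing: (87 − 87.75)² / 87.75 = 0.0064
  glabrous: (30 − 29.25)² / 29.25 = 0.0192
χ² = 0.0064 + 0.0192 = 0.0256 ≈ 0.026

0.026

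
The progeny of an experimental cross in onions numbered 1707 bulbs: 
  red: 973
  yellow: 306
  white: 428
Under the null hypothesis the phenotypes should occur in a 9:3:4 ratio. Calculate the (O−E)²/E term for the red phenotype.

Total ratio parts = 16. Expected numbers out of 1707:
  red: 1707 × 9/16 = 960.1875
  yellow: 1707 × 3/16 = 320.0625
  white: 1707 × 4/16 = 426.75
Contribution of red: (973 − 960.1875)² / 960.1875 = 0.1710

0.171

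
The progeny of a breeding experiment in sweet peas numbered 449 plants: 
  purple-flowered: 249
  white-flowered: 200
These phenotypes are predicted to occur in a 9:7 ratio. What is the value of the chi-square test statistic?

The 9:7 ratio has 16 parts, so with N = 449 the expected counts are:
  purple-flowered: 449 × 9/16 = 252.5625
  white-flowered: 449 × 7/16 = 196.4375
χ² = Σ (O − E)² / E
  purple-flowered: (249 − 252.5625)² / 252.5625 = 0.0503
  white-flowered: (200 − 196.4375)² / 196.4375 = 0.0646
χ² = 0.0503 + 0.0646 = 0.1149 ≈ 0.115

0.115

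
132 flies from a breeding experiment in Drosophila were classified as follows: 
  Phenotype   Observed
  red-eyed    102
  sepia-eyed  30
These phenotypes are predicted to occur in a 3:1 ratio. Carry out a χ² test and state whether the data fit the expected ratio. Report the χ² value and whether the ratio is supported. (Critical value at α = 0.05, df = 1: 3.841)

Under the 3:1 hypothesis (Σ ratio = 4, N = 132):
  red-eyed: 132 × 3/4 = 99
  sepia-eyed: 132 × 1/4 = 33
χ² = Σ (O − E)² / E
  red-eyed: (102 − 99)² / 99 = 0.0909
  sepia-eyed: (30 − 33)² / 33 = 0.2727
χ² = 0.0909 + 0.2727 = 0.3636 ≈ 0.364
Degrees of freedom = 2 − 1 = 1; critical value at α = 0.05 is 3.841.
Since 0.364 < 3.841, we fail to reject the null hypothesis — the data are consistent with the 3:1 ratio.

0.364; consistent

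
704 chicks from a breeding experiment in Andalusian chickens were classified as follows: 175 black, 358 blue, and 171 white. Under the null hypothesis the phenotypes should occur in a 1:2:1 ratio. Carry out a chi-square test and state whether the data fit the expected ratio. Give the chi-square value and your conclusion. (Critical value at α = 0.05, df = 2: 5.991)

0.250; consistent

Under the 1:2:1 hypothesis (Σ ratio = 4, N = 704):
  black: 704 × 1/4 = 176
  blue: 704 × 2/4 = 352
  white: 704 × 1/4 = 176
χ² = Σ (O − E)² / E
  black: (175 − 176)² / 176 = 0.0057
  blue: (358 − 352)² / 352 = 0.1023
  white: (171 − 176)² / 176 = 0.1420
χ² = 0.0057 + 0.1023 + 0.1420 = 0.250
Degrees of freedom = 3 − 1 = 2; critical value at α = 0.05 is 5.991.
Since 0.250 < 5.991, we fail to reject the null hypothesis — the data are consistent with the 1:2:1 ratio.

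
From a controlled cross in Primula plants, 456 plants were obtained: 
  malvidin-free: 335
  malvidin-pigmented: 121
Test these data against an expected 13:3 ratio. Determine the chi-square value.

18.141

Under the 13:3 hypothesis (Σ ratio = 16, N = 456):
  malvidin-free: 456 × 13/16 = 370.5
  malvidin-pigmented: 456 × 3/16 = 85.5
χ² = Σ (O − E)² / E
  malvidin-free: (335 − 370.5)² / 370.5 = 3.4015
  malvidin-pigmented: (121 − 85.5)² / 85.5 = 14.7398
χ² = 3.4015 + 14.7398 = 18.1413 ≈ 18.141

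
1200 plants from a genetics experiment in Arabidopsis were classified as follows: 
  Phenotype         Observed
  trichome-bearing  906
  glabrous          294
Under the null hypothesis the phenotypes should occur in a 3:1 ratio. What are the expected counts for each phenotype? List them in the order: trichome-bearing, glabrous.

Under the 3:1 hypothesis (Σ ratio = 4, N = 1200):
  trichome-bearing: 1200 × 3/4 = 900
  glabrous: 1200 × 1/4 = 300

900, 300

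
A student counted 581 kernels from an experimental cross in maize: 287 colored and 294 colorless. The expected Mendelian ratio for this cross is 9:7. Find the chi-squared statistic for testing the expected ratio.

Expected counts for N = 581 under a 9:7 ratio (total parts = 16):
  colored: 581 × 9/16 = 326.8125
  colorless: 581 × 7/16 = 254.1875
χ² = Σ (O − E)² / E
  colored: (287 − 326.8125)² / 326.8125 = 4.8500
  colorless: (294 − 254.1875)² / 254.1875 = 6.2357
χ² = 4.8500 + 6.2357 = 11.0857 ≈ 11.086

11.086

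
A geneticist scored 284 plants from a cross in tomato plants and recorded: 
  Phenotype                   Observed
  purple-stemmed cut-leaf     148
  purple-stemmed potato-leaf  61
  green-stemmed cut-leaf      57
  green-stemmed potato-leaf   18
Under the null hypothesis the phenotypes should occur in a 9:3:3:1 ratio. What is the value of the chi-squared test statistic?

The 9:3:3:1 ratio has 16 parts, so with N = 284 the expected counts are:
  purple-stemmed cut-leaf: 284 × 9/16 = 159.75
  purple-stemmed potato-leaf: 284 × 3/16 = 53.25
  green-stemmed cut-leaf: 284 × 3/16 = 53.25
  green-stemmed potato-leaf: 284 × 1/16 = 17.75
χ² = Σ (O − E)² / E
  purple-stemmed cut-leaf: (148 − 159.75)² / 159.75 = 0.8642
  purple-stemmed potato-leaf: (61 − 53.25)² / 53.25 = 1.1279
  green-stemmed cut-leaf: (57 − 53.25)² / 53.25 = 0.2641
  green-stemmed potato-leaf: (18 − 17.75)² / 17.75 = 0.0035
χ² = 0.8642 + 1.1279 + 0.2641 + 0.0035 = 2.2597 ≈ 2.260

2.260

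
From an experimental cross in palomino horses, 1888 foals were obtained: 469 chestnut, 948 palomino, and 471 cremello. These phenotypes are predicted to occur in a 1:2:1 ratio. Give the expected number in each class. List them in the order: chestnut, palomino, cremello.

Total ratio parts = 4. Expected numbers out of 1888:
  chestnut: 1888 × 1/4 = 472
  palomino: 1888 × 2/4 = 944
  cremello: 1888 × 1/4 = 472

472, 944, 472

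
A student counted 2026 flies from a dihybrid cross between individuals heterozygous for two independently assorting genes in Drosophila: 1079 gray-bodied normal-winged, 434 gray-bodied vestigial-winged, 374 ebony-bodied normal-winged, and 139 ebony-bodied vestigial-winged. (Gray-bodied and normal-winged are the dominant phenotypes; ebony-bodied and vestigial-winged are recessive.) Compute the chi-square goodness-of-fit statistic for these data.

12.237

A dihybrid F₂ with independent assortment and complete dominance at both loci gives a 9:3:3:1 phenotypic ratio.
Under the 9:3:3:1 hypothesis (Σ ratio = 16, N = 2026):
  gray-bodied normal-winged: 2026 × 9/16 = 1139.625
  gray-bodied vestigial-winged: 2026 × 3/16 = 379.875
  ebony-bodied normal-winged: 2026 × 3/16 = 379.875
  ebony-bodied vestigial-winged: 2026 × 1/16 = 126.625
χ² = Σ (O − E)² / E
  gray-bodied normal-winged: (1079 − 1139.625)² / 1139.625 = 3.2251
  gray-bodied vestigial-winged: (434 − 379.875)² / 379.875 = 7.7118
  ebony-bodied normal-winged: (374 − 379.875)² / 379.875 = 0.0909
  ebony-bodied vestigial-winged: (139 − 126.625)² / 126.625 = 1.2094
χ² = 3.2251 + 7.7118 + 0.0909 + 1.2094 = 12.2372 ≈ 12.237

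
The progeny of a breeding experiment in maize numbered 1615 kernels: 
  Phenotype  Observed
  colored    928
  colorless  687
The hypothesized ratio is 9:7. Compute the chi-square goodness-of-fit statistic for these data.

0.963

The 9:7 ratio has 16 parts, so with N = 1615 the expected counts are:
  colored: 1615 × 9/16 = 908.4375
  colorless: 1615 × 7/16 = 706.5625
χ² = Σ (O − E)² / E
  colored: (928 − 908.4375)² / 908.4375 = 0.4213
  colorless: (687 − 706.5625)² / 706.5625 = 0.5416
χ² = 0.4213 + 0.5416 = 0.9629 ≈ 0.963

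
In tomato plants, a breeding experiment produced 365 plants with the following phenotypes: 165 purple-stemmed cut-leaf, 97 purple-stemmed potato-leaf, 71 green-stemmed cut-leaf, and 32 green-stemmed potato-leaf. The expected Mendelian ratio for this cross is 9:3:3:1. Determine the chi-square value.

23.632

Total ratio parts = 16. Expected numbers out of 365:
  purple-stemmed cut-leaf: 365 × 9/16 = 205.3125
  purple-stemmed potato-leaf: 365 × 3/16 = 68.4375
  green-stemmed cut-leaf: 365 × 3/16 = 68.4375
  green-stemmed potato-leaf: 365 × 1/16 = 22.8125
χ² = Σ (O − E)² / E
  purple-stemmed cut-leaf: (165 − 205.3125)² / 205.3125 = 7.9152
  purple-stemmed potato-leaf: (97 − 68.4375)² / 68.4375 = 11.9206
  green-stemmed cut-leaf: (71 − 68.4375)² / 68.4375 = 0.0959
  green-stemmed potato-leaf: (32 − 22.8125)² / 22.8125 = 3.7002
χ² = 7.9152 + 11.9206 + 0.0959 + 3.7002 = 23.6319 ≈ 23.632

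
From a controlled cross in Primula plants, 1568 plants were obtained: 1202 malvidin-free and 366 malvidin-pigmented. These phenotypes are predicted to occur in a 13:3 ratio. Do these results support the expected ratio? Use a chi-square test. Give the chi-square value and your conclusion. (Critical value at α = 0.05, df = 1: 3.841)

21.702; not consistent

The 13:3 ratio has 16 parts, so with N = 1568 the expected counts are:
  malvidin-free: 1568 × 13/16 = 1274
  malvidin-pigmented: 1568 × 3/16 = 294
χ² = Σ (O − E)² / E
  malvidin-free: (1202 − 1274)² / 1274 = 4.0691
  malvidin-pigmented: (366 − 294)² / 294 = 17.6327
χ² = 4.0691 + 17.6327 = 21.7018 ≈ 21.702
Degrees of freedom = 2 − 1 = 1; critical value at α = 0.05 is 3.841.
Since 21.702 > 3.841, we reject the null hypothesis — the data do not fit the 13:3 ratio.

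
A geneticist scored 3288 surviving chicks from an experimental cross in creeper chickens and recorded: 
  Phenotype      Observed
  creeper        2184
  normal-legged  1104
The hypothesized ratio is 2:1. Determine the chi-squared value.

Total ratio parts = 3. Expected numbers out of 3288:
  creeper: 3288 × 2/3 = 2192
  normal-legged: 3288 × 1/3 = 1096
χ² = Σ (O − E)² / E
  creeper: (2184 − 2192)² / 2192 = 0.0292
  normal-legged: (1104 − 1096)² / 1096 = 0.0584
χ² = 0.0292 + 0.0584 = 0.0876 ≈ 0.088

0.088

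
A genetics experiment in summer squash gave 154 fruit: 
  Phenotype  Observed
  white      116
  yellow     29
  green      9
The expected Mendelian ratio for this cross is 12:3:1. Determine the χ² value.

0.043

The 12:3:1 ratio has 16 parts, so with N = 154 the expected counts are:
  white: 154 × 12/16 = 115.5
  yellow: 154 × 3/16 = 28.875
  green: 154 × 1/16 = 9.625
χ² = Σ (O − E)² / E
  white: (116 − 115.5)² / 115.5 = 0.0022
  yellow: (29 − 28.875)² / 28.875 = 0.0005
  green: (9 − 9.625)² / 9.625 = 0.0406
χ² = 0.0022 + 0.0005 + 0.0406 = 0.0433 ≈ 0.043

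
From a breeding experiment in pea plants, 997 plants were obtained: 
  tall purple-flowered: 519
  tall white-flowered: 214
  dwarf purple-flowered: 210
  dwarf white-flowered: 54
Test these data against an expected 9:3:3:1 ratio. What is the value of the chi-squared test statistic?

10.989

Total ratio parts = 16. Expected numbers out of 997:
  tall purple-flowered: 997 × 9/16 = 560.8125
  tall white-flowered: 997 × 3/16 = 186.9375
  dwarf purple-flowered: 997 × 3/16 = 186.9375
  dwarf white-flowered: 997 × 1/16 = 62.3125
χ² = Σ (O − E)² / E
  tall purple-flowered: (519 − 560.8125)² / 560.8125 = 3.1174
  tall white-flowered: (214 − 186.9375)² / 186.9375 = 3.9178
  dwarf purple-flowered: (210 − 186.9375)² / 186.9375 = 2.8452
  dwarf white-flowered: (54 − 62.3125)² / 62.3125 = 1.1089
χ² = 3.1174 + 3.9178 + 2.8452 + 1.1089 = 10.9893 ≈ 10.989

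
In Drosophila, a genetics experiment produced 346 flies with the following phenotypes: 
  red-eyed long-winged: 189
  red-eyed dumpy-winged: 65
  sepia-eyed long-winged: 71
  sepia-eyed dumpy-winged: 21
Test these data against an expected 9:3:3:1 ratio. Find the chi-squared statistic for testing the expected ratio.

0.759

Total ratio parts = 16. Expected numbers out of 346:
  red-eyed long-winged: 346 × 9/16 = 194.625
  red-eyed dumpy-winged: 346 × 3/16 = 64.875
  sepia-eyed long-winged: 346 × 3/16 = 64.875
  sepia-eyed dumpy-winged: 346 × 1/16 = 21.625
χ² = Σ (O − E)² / E
  red-eyed long-winged: (189 − 194.625)² / 194.625 = 0.1626
  red-eyed dumpy-winged: (65 − 64.875)² / 64.875 = 0.0002
  sepia-eyed long-winged: (71 − 64.875)² / 64.875 = 0.5783
  sepia-eyed dumpy-winged: (21 − 21.625)² / 21.625 = 0.0181
χ² = 0.1626 + 0.0002 + 0.5783 + 0.0181 = 0.7592 ≈ 0.759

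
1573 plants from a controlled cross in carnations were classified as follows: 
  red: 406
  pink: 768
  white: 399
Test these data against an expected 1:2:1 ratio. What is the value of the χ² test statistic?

Under the 1:2:1 hypothesis (Σ ratio = 4, N = 1573):
  red: 1573 × 1/4 = 393.25
  pink: 1573 × 2/4 = 786.5
  white: 1573 × 1/4 = 393.25
χ² = Σ (O − E)² / E
  red: (406 − 393.25)² / 393.25 = 0.4134
  pink: (768 − 786.5)² / 786.5 = 0.4352
  white: (399 − 393.25)² / 393.25 = 0.0841
χ² = 0.4134 + 0.4352 + 0.0841 = 0.9327 ≈ 0.933

0.933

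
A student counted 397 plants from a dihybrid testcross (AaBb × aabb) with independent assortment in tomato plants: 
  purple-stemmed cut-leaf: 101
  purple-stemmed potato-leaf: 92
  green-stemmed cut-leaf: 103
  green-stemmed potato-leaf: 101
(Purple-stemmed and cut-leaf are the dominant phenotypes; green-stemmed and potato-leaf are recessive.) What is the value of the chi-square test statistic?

0.733

A dihybrid testcross with independent assortment gives a 1:1:1:1 ratio.
Total ratio parts = 4. Expected numbers out of 397:
  purple-stemmed cut-leaf: 397 × 1/4 = 99.25
  purple-stemmed potato-leaf: 397 × 1/4 = 99.25
  green-stemmed cut-leaf: 397 × 1/4 = 99.25
  green-stemmed potato-leaf: 397 × 1/4 = 99.25
χ² = Σ (O − E)² / E
  purple-stemmed cut-leaf: (101 − 99.25)² / 99.25 = 0.0309
  purple-stemmed potato-leaf: (92 − 99.25)² / 99.25 = 0.5296
  green-stemmed cut-leaf: (103 − 99.25)² / 99.25 = 0.1417
  green-stemmed potato-leaf: (101 − 99.25)² / 99.25 = 0.0309
χ² = 0.0309 + 0.5296 + 0.1417 + 0.0309 = 0.7331 ≈ 0.733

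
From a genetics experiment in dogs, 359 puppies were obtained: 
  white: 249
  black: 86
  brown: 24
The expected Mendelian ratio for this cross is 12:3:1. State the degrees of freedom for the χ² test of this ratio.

2

A goodness-of-fit test with 3 phenotype classes has df = 3 − 1 = 2.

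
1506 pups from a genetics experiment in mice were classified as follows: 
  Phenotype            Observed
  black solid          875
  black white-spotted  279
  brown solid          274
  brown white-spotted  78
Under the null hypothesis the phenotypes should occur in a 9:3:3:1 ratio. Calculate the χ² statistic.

3.968

Expected counts for N = 1506 under a 9:3:3:1 ratio (total parts = 16):
  black solid: 1506 × 9/16 = 847.125
  black white-spotted: 1506 × 3/16 = 282.375
  brown solid: 1506 × 3/16 = 282.375
  brown white-spotted: 1506 × 1/16 = 94.125
χ² = Σ (O − E)² / E
  black solid: (875 − 847.125)² / 847.125 = 0.9172
  black white-spotted: (279 − 282.375)² / 282.375 = 0.0403
  brown solid: (274 − 282.375)² / 282.375 = 0.2484
  brown white-spotted: (78 − 94.125)² / 94.125 = 2.7625
χ² = 0.9172 + 0.0403 + 0.2484 + 2.7625 = 3.9684 ≈ 3.968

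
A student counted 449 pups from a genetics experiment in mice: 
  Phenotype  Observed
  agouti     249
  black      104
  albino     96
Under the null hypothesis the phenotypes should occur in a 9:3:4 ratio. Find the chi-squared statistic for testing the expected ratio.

7.065

Expected counts for N = 449 under a 9:3:4 ratio (total parts = 16):
  agouti: 449 × 9/16 = 252.5625
  black: 449 × 3/16 = 84.1875
  albino: 449 × 4/16 = 112.25
χ² = Σ (O − E)² / E
  agouti: (249 − 252.5625)² / 252.5625 = 0.0503
  black: (104 − 84.1875)² / 84.1875 = 4.6626
  albino: (96 − 112.25)² / 112.25 = 2.3524
χ² = 0.0503 + 4.6626 + 2.3524 = 7.0653 ≈ 7.065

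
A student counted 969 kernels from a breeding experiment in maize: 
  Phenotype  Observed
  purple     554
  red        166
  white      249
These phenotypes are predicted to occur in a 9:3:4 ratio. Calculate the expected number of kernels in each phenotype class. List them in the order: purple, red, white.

Expected counts for N = 969 under a 9:3:4 ratio (total parts = 16):
  purple: 969 × 9/16 = 545.0625
  red: 969 × 3/16 = 181.6875
  white: 969 × 4/16 = 242.25

545.0625, 181.6875, 242.25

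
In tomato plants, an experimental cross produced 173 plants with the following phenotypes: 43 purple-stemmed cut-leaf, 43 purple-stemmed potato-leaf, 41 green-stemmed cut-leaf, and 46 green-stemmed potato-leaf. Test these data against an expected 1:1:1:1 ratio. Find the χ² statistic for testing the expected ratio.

Expected counts for N = 173 under a 1:1:1:1 ratio (total parts = 4):
  purple-stemmed cut-leaf: 173 × 1/4 = 43.25
  purple-stemmed potato-leaf: 173 × 1/4 = 43.25
  green-stemmed cut-leaf: 173 × 1/4 = 43.25
  green-stemmed potato-leaf: 173 × 1/4 = 43.25
χ² = Σ (O − E)² / E
  purple-stemmed cut-leaf: (43 − 43.25)² / 43.25 = 0.0014
  purple-stemmed potato-leaf: (43 − 43.25)² / 43.25 = 0.0014
  green-stemmed cut-leaf: (41 − 43.25)² / 43.25 = 0.1171
  green-stemmed potato-leaf: (46 − 43.25)² / 43.25 = 0.1749
χ² = 0.0014 + 0.0014 + 0.1171 + 0.1749 = 0.2948 ≈ 0.295

0.295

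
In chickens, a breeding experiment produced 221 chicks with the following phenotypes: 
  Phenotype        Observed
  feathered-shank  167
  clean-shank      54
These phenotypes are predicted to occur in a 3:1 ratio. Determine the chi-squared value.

0.038

Expected counts for N = 221 under a 3:1 ratio (total parts = 4):
  feathered-shank: 221 × 3/4 = 165.75
  clean-shank: 221 × 1/4 = 55.25
χ² = Σ (O − E)² / E
  feathered-shank: (167 − 165.75)² / 165.75 = 0.0094
  clean-shank: (54 − 55.25)² / 55.25 = 0.0283
χ² = 0.0094 + 0.0283 = 0.0377 ≈ 0.038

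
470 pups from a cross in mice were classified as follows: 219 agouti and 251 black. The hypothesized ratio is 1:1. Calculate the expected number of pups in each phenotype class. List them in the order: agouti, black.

235, 235

Expected counts for N = 470 under a 1:1 ratio (total parts = 2):
  agouti: 470 × 1/2 = 235
  black: 470 × 1/2 = 235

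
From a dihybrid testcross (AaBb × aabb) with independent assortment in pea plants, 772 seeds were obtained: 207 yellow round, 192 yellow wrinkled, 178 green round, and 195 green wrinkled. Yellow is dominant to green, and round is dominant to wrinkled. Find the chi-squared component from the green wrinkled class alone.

A dihybrid testcross with independent assortment gives a 1:1:1:1 ratio.
Expected counts for N = 772 under a 1:1:1:1 ratio (total parts = 4):
  yellow round: 772 × 1/4 = 193
  yellow wrinkled: 772 × 1/4 = 193
  green round: 772 × 1/4 = 193
  green wrinkled: 772 × 1/4 = 193
Contribution of green wrinkled: (195 − 193)² / 193 = 0.0207

0.021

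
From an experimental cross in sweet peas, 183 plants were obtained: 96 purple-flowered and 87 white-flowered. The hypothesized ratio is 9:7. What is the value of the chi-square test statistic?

The 9:7 ratio has 16 parts, so with N = 183 the expected counts are:
  purple-flowered: 183 × 9/16 = 102.9375
  white-flowered: 183 × 7/16 = 80.0625
χ² = Σ (O − E)² / E
  purple-flowered: (96 − 102.9375)² / 102.9375 = 0.4676
  white-flowered: (87 − 80.0625)² / 80.0625 = 0.6011
χ² = 0.4676 + 0.6011 = 1.0687 ≈ 1.069

1.069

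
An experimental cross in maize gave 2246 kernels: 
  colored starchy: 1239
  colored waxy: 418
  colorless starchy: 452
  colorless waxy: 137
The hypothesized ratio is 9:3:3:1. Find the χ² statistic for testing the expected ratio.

Expected counts for N = 2246 under a 9:3:3:1 ratio (total parts = 16):
  colored starchy: 2246 × 9/16 = 1263.375
  colored waxy: 2246 × 3/16 = 421.125
  colorless starchy: 2246 × 3/16 = 421.125
  colorless waxy: 2246 × 1/16 = 140.375
χ² = Σ (O − E)² / E
  colored starchy: (1239 − 1263.375)² / 1263.375 = 0.4703
  colored waxy: (418 − 421.125)² / 421.125 = 0.0232
  colorless starchy: (452 − 421.125)² / 421.125 = 2.2636
  colorless waxy: (137 − 140.375)² / 140.375 = 0.0811
χ² = 0.4703 + 0.0232 + 2.2636 + 0.0811 = 2.8382 ≈ 2.838

2.838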